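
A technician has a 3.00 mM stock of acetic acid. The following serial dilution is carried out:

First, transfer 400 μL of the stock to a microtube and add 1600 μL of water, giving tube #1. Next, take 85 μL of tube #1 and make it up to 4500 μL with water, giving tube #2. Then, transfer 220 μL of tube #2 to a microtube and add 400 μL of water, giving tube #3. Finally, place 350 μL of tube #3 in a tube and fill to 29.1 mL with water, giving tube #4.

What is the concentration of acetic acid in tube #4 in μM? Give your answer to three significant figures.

0.0484 μM

Step 1: 400 μL + 1600 μL = 2000 μL total → factor 2000/400 = 5
Step 2: 85 μL brought to 4500 μL → factor 4500/85 = 52.941
Step 3: 220 μL + 400 μL = 620 μL total → factor 620/220 = 2.8182
Step 4: 350 μL brought to 29.1 mL → factor 29100/350 = 83.143
Dilution factor through tube #4 = 5 × 52.941 × 2.8182 × 83.143 = 62024
[tube #4] = 3.00 mM / 62024 = 4.837 × 10^-5 mM = 0.0484 μM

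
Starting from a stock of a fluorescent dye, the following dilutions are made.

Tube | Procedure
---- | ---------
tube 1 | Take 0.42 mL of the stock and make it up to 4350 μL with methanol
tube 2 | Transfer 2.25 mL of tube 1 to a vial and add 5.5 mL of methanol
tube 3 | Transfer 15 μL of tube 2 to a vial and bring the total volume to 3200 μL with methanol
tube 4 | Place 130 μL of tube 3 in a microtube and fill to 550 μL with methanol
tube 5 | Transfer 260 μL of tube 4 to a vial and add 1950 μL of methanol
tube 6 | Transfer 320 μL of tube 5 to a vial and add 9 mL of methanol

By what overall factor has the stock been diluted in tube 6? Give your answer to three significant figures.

Step 1: 0.42 mL brought to 4350 μL → factor 4.35/0.42 = 10.357
Step 2: 2.25 mL + 5.5 mL = 7.75 mL total → factor 7.75/2.25 = 3.4444
Step 3: 15 μL brought to 3200 μL → factor 3200/15 = 213.33
Step 4: 130 μL brought to 550 μL → factor 550/130 = 4.2308
Step 5: 260 μL + 1950 μL = 2210 μL total → factor 2210/260 = 8.5
Step 6: 320 μL + 9 mL = 9320 μL total → factor 9320/320 = 29.125
Overall dilution factor = 10.357 × 3.4444 × 213.33 × 4.2308 × 8.5 × 29.125 = 7.9712 × 10^6

7.97 × 10^6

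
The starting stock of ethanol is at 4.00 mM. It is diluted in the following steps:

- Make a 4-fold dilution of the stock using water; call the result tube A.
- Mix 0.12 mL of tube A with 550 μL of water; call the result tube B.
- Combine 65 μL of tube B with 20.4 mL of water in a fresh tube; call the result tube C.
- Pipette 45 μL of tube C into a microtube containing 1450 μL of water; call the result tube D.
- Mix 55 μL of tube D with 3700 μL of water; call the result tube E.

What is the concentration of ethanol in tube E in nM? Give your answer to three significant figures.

Step 1: 4-fold → factor 4
Step 2: 0.12 mL + 550 μL = 0.67 mL total → factor 0.67/0.12 = 5.5833
Step 3: 65 μL + 20.4 mL = 20465 μL total → factor 20465/65 = 314.85
Step 4: 45 μL + 1450 μL = 1495 μL total → factor 1495/45 = 33.222
Step 5: 55 μL + 3700 μL = 3755 μL total → factor 3755/55 = 68.273
Overall dilution factor = 4 × 5.5833 × 314.85 × 33.222 × 68.273 = 1.5949 × 10^7
Final = 4.00 mM / 1.5949 × 10^7 = 2.508 × 10^-7 mM = 0.251 nM

0.251 nM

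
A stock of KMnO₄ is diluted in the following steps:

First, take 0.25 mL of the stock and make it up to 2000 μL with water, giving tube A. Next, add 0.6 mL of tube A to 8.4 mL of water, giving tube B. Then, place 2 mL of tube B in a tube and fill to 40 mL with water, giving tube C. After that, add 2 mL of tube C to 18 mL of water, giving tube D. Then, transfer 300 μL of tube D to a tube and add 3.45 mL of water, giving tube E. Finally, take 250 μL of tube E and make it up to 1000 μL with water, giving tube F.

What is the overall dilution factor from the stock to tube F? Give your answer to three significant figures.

Step 1: 0.25 mL brought to 2000 μL → factor 2/0.25 = 8
Step 2: 0.6 mL + 8.4 mL = 9 mL total → factor 9/0.6 = 15
Step 3: 2 mL brought to 40 mL → factor 40/2 = 20
Step 4: 2 mL + 18 mL = 20 mL total → factor 20/2 = 10
Step 5: 300 μL + 3.45 mL = 3750 μL total → factor 3750/300 = 12.5
Step 6: 250 μL brought to 1000 μL → factor 1000/250 = 4
Overall dilution factor = 8 × 15 × 20 × 10 × 12.5 × 4 = 1.2 × 10^6

1.20 × 10^6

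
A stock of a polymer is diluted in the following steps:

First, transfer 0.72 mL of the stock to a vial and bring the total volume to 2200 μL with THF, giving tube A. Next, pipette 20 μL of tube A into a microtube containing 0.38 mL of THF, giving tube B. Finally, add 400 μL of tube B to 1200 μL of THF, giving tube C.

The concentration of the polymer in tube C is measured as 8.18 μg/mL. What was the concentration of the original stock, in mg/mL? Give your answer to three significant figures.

2.00 mg/mL

Step 1: 0.72 mL brought to 2200 μL → factor 2.2/0.72 = 3.0556
Step 2: 20 μL + 0.38 mL = 400 μL total → factor 400/20 = 20
Step 3: 400 μL + 1200 μL = 1600 μL total → factor 1600/400 = 4
Overall dilution factor = 3.0556 × 20 × 4 = 244.44
Stock = 8.18 μg/mL × 244.44 = 2000 μg/mL = 2.00 mg/mL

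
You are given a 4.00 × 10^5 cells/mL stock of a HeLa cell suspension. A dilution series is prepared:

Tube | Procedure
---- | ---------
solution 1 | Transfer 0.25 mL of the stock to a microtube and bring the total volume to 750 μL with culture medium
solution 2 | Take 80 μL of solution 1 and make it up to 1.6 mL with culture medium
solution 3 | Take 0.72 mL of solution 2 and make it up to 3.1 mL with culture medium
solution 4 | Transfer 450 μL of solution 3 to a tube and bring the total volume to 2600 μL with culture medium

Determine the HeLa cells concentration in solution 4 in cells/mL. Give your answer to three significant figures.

268 cells/mL

Step 1: 0.25 mL brought to 750 μL → factor 0.75/0.25 = 3
Step 2: 80 μL brought to 1.6 mL → factor 1600/80 = 20
Step 3: 0.72 mL brought to 3.1 mL → factor 3.1/0.72 = 4.3056
Step 4: 450 μL brought to 2600 μL → factor 2600/450 = 5.7778
Overall dilution factor = 3 × 20 × 4.3056 × 5.7778 = 1492.6
Final = 4.00 × 10^5 cells/mL / 1492.6 = 268 cells/mL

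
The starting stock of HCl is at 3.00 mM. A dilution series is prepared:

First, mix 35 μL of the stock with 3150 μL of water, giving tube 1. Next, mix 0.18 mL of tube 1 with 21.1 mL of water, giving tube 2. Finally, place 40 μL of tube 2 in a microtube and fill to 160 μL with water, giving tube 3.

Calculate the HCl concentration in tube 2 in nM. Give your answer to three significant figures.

Step 1: 35 μL + 3150 μL = 3185 μL total → factor 3185/35 = 91
Step 2: 0.18 mL + 21.1 mL = 21.28 mL total → factor 21.28/0.18 = 118.22
Dilution factor through tube 2 = 91 × 118.22 = 10758
[tube 2] = 3.00 mM / 10758 = 0.0002789 mM = 279 nM

279 nM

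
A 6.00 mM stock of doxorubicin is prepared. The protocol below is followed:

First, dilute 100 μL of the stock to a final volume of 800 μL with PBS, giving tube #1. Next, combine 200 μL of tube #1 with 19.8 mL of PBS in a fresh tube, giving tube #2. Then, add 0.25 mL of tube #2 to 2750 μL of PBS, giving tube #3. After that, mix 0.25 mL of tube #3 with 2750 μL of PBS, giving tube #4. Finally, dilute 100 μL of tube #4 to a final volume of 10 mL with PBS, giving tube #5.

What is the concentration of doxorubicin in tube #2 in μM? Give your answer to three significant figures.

7.50 μM

Step 1: 100 μL brought to 800 μL → factor 800/100 = 8
Step 2: 200 μL + 19.8 mL = 20000 μL total → factor 20000/200 = 100
Dilution factor through tube #2 = 8 × 100 = 800
[tube #2] = 6.00 mM / 800 = 0.007500 mM = 7.50 μM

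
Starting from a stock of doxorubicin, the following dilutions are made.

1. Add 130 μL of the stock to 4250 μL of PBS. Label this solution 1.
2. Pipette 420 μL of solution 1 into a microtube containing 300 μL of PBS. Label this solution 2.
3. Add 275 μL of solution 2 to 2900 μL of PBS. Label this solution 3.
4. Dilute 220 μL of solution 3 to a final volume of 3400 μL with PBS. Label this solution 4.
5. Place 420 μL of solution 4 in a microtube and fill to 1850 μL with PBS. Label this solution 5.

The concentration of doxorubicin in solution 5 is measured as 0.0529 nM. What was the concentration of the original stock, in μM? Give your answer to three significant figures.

2.40 μM

Step 1: 130 μL + 4250 μL = 4380 μL total → factor 4380/130 = 33.692
Step 2: 420 μL + 300 μL = 720 μL total → factor 720/420 = 1.7143
Step 3: 275 μL + 2900 μL = 3175 μL total → factor 3175/275 = 11.545
Step 4: 220 μL brought to 3400 μL → factor 3400/220 = 15.455
Step 5: 420 μL brought to 1850 μL → factor 1850/420 = 4.4048
Overall dilution factor = 33.692 × 1.7143 × 11.545 × 15.455 × 4.4048 = 45395
Stock = 0.0529 nM × 45395 = 2401 nM = 2.40 μM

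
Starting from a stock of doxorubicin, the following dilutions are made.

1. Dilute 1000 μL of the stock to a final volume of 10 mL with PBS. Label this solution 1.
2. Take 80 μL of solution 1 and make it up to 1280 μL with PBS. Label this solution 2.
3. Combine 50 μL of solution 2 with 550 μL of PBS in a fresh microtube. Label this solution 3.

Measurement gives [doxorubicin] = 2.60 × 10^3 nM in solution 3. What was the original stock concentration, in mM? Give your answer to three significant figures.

4.99 mM

Step 1: 1000 μL brought to 10 mL → factor 10000/1000 = 10
Step 2: 80 μL brought to 1280 μL → factor 1280/80 = 16
Step 3: 50 μL + 550 μL = 600 μL total → factor 600/50 = 12
Overall dilution factor = 10 × 16 × 12 = 1920
Stock = 2.60 × 10^3 nM × 1920 = 4.992 × 10^6 nM = 4.99 mM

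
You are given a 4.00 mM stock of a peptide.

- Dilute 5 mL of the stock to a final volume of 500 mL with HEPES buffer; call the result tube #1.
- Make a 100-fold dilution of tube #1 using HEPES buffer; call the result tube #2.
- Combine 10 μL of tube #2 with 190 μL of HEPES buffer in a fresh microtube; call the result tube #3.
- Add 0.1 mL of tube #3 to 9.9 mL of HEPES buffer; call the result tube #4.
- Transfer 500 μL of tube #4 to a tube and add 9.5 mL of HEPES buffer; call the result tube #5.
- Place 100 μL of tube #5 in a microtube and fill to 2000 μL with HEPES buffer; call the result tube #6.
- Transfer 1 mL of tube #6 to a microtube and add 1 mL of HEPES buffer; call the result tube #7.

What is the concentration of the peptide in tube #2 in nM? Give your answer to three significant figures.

Step 1: 5 mL brought to 500 mL → factor 500/5 = 100
Step 2: 100-fold → factor 100
Dilution factor through tube #2 = 100 × 100 = 10000
[tube #2] = 4.00 mM / 10000 = 0.0004000 mM = 400 nM

400 nM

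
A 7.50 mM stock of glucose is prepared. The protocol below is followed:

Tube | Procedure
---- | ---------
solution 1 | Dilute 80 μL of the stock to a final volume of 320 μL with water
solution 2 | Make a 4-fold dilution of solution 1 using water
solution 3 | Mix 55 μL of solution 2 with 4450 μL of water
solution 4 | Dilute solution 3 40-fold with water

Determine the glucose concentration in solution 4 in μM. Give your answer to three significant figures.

Step 1: 80 μL brought to 320 μL → factor 320/80 = 4
Step 2: 4-fold → factor 4
Step 3: 55 μL + 4450 μL = 4505 μL total → factor 4505/55 = 81.909
Step 4: 40-fold → factor 40
Overall dilution factor = 4 × 4 × 81.909 × 40 = 52422
Final = 7.50 mM / 52422 = 0.0001431 mM = 0.143 μM

0.143 μM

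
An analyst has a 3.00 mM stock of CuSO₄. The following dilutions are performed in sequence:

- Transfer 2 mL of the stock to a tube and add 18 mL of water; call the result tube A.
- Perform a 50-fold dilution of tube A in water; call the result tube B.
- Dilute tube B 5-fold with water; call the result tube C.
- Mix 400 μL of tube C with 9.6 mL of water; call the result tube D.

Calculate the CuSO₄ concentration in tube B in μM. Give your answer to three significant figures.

Step 1: 2 mL + 18 mL = 20 mL total → factor 20/2 = 10
Step 2: 50-fold → factor 50
Dilution factor through tube B = 10 × 50 = 500
[tube B] = 3.00 mM / 500 = 0.006000 mM = 6.00 μM

6.00 μM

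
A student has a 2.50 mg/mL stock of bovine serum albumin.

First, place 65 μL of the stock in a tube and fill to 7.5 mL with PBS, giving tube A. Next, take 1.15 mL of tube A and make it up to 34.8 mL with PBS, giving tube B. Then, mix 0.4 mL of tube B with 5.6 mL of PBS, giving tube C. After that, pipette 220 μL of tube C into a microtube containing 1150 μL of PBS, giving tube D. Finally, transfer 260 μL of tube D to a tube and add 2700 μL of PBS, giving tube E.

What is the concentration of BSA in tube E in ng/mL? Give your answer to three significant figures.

Step 1: 65 μL brought to 7.5 mL → factor 7500/65 = 115.38
Step 2: 1.15 mL brought to 34.8 mL → factor 34.8/1.15 = 30.261
Step 3: 0.4 mL + 5.6 mL = 6 mL total → factor 6/0.4 = 15
Step 4: 220 μL + 1150 μL = 1370 μL total → factor 1370/220 = 6.2273
Step 5: 260 μL + 2700 μL = 2960 μL total → factor 2960/260 = 11.385
Overall dilution factor = 115.38 × 30.261 × 15 × 6.2273 × 11.385 = 3.7131 × 10^6
Final = 2.50 mg/mL / 3.7131 × 10^6 = 6.733 × 10^-7 mg/mL = 0.673 ng/mL

0.673 ng/mL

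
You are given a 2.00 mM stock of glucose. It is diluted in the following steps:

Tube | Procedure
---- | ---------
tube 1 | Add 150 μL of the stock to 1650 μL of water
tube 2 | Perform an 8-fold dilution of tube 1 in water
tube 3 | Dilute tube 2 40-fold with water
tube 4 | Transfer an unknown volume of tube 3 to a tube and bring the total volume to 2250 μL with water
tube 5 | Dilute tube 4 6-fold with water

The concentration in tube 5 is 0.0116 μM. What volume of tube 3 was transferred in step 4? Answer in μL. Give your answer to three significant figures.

301 μL

Step 1: 150 μL + 1650 μL = 1800 μL total → factor 1800/150 = 12
Step 2: 8-fold → factor 8
Step 3: 40-fold → factor 40
Step 4: v brought to 2250 μL → factor = 2250 μL/v
Step 5: 6-fold → factor 6
Product of known-step factors = 23040
Overall factor = 2.00 mM / (0.0116 μM) = 1.7241 × 10^5
Step-4 factor = 1.7241 × 10^5 / 23040 = 7.4832
v = 2250 μL / 7.4832 = 301 μL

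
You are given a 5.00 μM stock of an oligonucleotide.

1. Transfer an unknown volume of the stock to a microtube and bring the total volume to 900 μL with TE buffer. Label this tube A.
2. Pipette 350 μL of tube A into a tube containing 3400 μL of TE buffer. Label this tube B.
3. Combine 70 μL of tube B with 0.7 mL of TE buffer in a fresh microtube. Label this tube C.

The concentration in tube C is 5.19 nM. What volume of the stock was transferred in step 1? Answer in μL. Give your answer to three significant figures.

110 μL

Step 1: v brought to 900 μL → factor = 900 μL/v
Step 2: 350 μL + 3400 μL = 3750 μL total → factor 3750/350 = 10.714
Step 3: 70 μL + 0.7 mL = 770 μL total → factor 770/70 = 11
Product of known-step factors = 117.86
Overall factor = 5.00 μM / (5.19 nM) = 963.39
Step-1 factor = 963.39 / 117.86 = 8.1742
v = 900 μL / 8.1742 = 110 μL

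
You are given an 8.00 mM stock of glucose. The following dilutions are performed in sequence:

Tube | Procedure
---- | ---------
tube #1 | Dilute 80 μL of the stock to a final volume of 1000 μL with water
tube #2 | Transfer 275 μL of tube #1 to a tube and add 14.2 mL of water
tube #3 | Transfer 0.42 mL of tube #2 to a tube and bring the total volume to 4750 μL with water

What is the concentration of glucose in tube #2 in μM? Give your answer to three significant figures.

Step 1: 80 μL brought to 1000 μL → factor 1000/80 = 12.5
Step 2: 275 μL + 14.2 mL = 14475 μL total → factor 14475/275 = 52.636
Dilution factor through tube #2 = 12.5 × 52.636 = 657.95
[tube #2] = 8.00 mM / 657.95 = 0.01216 mM = 12.2 μM

12.2 μM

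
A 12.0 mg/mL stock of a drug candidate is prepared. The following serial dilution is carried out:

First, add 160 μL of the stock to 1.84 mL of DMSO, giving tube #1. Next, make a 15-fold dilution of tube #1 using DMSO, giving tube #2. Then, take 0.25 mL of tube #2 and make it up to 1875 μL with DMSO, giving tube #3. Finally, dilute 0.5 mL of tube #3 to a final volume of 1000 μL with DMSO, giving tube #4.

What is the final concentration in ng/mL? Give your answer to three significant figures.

4.27 × 10^3 ng/mL

Step 1: 160 μL + 1.84 mL = 2000 μL total → factor 2000/160 = 12.5
Step 2: 15-fold → factor 15
Step 3: 0.25 mL brought to 1875 μL → factor 1.875/0.25 = 7.5
Step 4: 0.5 mL brought to 1000 μL → factor 1/0.5 = 2
Overall dilution factor = 12.5 × 15 × 7.5 × 2 = 2812.5
Final = 12.0 mg/mL / 2812.5 = 0.004267 mg/mL = 4.27 × 10^3 ng/mL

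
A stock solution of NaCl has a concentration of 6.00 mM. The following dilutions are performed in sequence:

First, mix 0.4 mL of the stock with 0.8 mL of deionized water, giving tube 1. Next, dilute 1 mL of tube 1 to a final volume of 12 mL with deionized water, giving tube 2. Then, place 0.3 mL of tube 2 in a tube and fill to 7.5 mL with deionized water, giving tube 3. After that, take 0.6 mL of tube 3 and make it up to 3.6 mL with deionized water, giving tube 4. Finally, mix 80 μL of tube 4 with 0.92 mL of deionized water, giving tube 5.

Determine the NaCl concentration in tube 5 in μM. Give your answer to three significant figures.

Step 1: 0.4 mL + 0.8 mL = 1.2 mL total → factor 1.2/0.4 = 3
Step 2: 1 mL brought to 12 mL → factor 12/1 = 12
Step 3: 0.3 mL brought to 7.5 mL → factor 7.5/0.3 = 25
Step 4: 0.6 mL brought to 3.6 mL → factor 3.6/0.6 = 6
Step 5: 80 μL + 0.92 mL = 1000 μL total → factor 1000/80 = 12.5
Overall dilution factor = 3 × 12 × 25 × 6 × 12.5 = 67500
Final = 6.00 mM / 67500 = 8.889 × 10^-5 mM = 0.0889 μM

0.0889 μM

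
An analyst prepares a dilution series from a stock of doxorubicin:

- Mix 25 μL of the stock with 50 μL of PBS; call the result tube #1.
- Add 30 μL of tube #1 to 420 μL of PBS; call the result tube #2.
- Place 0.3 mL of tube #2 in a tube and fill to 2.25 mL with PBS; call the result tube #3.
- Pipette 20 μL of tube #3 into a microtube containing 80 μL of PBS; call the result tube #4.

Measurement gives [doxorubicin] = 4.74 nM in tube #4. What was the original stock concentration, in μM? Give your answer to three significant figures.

Step 1: 25 μL + 50 μL = 75 μL total → factor 75/25 = 3
Step 2: 30 μL + 420 μL = 450 μL total → factor 450/30 = 15
Step 3: 0.3 mL brought to 2.25 mL → factor 2.25/0.3 = 7.5
Step 4: 20 μL + 80 μL = 100 μL total → factor 100/20 = 5
Overall dilution factor = 3 × 15 × 7.5 × 5 = 1687.5
Stock = 4.74 nM × 1687.5 = 7999 nM = 8.00 μM

8.00 μM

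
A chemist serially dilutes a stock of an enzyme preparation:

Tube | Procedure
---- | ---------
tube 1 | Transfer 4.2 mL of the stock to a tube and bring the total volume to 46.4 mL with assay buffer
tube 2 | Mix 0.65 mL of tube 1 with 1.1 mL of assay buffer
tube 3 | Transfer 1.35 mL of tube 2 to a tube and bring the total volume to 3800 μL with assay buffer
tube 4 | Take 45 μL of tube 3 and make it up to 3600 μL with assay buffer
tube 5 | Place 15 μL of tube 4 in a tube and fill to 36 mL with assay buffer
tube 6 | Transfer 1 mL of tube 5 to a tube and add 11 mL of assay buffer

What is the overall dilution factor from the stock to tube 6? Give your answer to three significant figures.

Step 1: 4.2 mL brought to 46.4 mL → factor 46.4/4.2 = 11.048
Step 2: 0.65 mL + 1.1 mL = 1.75 mL total → factor 1.75/0.65 = 2.6923
Step 3: 1.35 mL brought to 3800 μL → factor 3.8/1.35 = 2.8148
Step 4: 45 μL brought to 3600 μL → factor 3600/45 = 80
Step 5: 15 μL brought to 36 mL → factor 36000/15 = 2400
Step 6: 1 mL + 11 mL = 12 mL total → factor 12/1 = 12
Overall dilution factor = 11.048 × 2.6923 × 2.8148 × 80 × 2400 × 12 = 1.929 × 10^8

1.93 × 10^8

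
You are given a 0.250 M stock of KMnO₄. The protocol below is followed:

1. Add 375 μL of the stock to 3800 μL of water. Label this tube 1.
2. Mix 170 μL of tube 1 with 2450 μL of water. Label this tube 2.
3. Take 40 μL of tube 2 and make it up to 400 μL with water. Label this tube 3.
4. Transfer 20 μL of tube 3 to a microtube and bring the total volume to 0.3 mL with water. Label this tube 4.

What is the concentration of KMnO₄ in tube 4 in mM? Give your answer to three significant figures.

Step 1: 375 μL + 3800 μL = 4175 μL total → factor 4175/375 = 11.133
Step 2: 170 μL + 2450 μL = 2620 μL total → factor 2620/170 = 15.412
Step 3: 40 μL brought to 400 μL → factor 400/40 = 10
Step 4: 20 μL brought to 0.3 mL → factor 300/20 = 15
Overall dilution factor = 11.133 × 15.412 × 10 × 15 = 25738
Final = 0.250 M / 25738 = 9.713 × 10^-6 M = 0.00971 mM

0.00971 mM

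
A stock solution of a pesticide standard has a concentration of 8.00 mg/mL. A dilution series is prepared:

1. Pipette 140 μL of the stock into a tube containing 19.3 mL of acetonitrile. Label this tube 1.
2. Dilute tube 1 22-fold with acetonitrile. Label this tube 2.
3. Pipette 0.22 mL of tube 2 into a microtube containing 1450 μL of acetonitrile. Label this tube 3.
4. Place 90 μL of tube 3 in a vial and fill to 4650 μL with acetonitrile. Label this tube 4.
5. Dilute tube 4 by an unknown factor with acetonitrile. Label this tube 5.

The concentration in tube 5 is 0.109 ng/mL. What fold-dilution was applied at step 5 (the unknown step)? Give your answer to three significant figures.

Step 1: 140 μL + 19.3 mL = 19440 μL total → factor 19440/140 = 138.86
Step 2: 22-fold → factor 22
Step 3: 0.22 mL + 1450 μL = 1.67 mL total → factor 1.67/0.22 = 7.5909
Step 4: 90 μL brought to 4650 μL → factor 4650/90 = 51.667
Step 5: unknown factor x
Product of known-step factors = 1.1981 × 10^6
Overall factor = 8.00 mg/mL / (0.109 ng/mL) = 7.3394 × 10^7
x = 7.3394 × 10^7 / 1.1981 × 10^6 = 61.3

61.3-fold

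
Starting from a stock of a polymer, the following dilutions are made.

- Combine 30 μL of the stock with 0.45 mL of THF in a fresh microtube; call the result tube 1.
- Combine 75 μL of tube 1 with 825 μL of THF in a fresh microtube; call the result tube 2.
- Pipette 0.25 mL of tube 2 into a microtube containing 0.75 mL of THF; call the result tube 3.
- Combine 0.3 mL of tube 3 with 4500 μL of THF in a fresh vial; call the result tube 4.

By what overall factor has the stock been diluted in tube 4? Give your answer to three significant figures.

1.23 × 10^4

Step 1: 30 μL + 0.45 mL = 480 μL total → factor 480/30 = 16
Step 2: 75 μL + 825 μL = 900 μL total → factor 900/75 = 12
Step 3: 0.25 mL + 0.75 mL = 1 mL total → factor 1/0.25 = 4
Step 4: 0.3 mL + 4500 μL = 4.8 mL total → factor 4.8/0.3 = 16
Overall dilution factor = 16 × 12 × 4 × 16 = 12288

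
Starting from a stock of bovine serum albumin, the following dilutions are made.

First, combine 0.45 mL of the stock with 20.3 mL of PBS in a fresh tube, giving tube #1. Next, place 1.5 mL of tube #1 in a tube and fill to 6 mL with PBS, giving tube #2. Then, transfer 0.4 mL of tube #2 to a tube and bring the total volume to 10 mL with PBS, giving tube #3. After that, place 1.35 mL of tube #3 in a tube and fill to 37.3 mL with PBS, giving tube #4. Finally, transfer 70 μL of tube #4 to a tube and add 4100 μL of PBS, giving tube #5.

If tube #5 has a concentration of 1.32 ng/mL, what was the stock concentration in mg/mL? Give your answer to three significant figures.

10.0 mg/mL

Step 1: 0.45 mL + 20.3 mL = 20.75 mL total → factor 20.75/0.45 = 46.111
Step 2: 1.5 mL brought to 6 mL → factor 6/1.5 = 4
Step 3: 0.4 mL brought to 10 mL → factor 10/0.4 = 25
Step 4: 1.35 mL brought to 37.3 mL → factor 37.3/1.35 = 27.63
Step 5: 70 μL + 4100 μL = 4170 μL total → factor 4170/70 = 59.571
Overall dilution factor = 46.111 × 4 × 25 × 27.63 × 59.571 = 7.5896 × 10^6
Stock = 1.32 ng/mL × 7.5896 × 10^6 = 1.002 × 10^7 ng/mL = 10.0 mg/mL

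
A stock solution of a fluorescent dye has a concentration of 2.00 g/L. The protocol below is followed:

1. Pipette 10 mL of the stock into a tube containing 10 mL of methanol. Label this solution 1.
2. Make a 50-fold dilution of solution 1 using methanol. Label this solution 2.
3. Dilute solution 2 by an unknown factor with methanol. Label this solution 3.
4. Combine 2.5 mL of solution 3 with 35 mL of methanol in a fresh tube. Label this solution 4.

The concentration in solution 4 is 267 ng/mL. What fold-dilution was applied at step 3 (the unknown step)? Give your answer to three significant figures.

4.99-fold

Step 1: 10 mL + 10 mL = 20 mL total → factor 20/10 = 2
Step 2: 50-fold → factor 50
Step 3: unknown factor x
Step 4: 2.5 mL + 35 mL = 37.5 mL total → factor 37.5/2.5 = 15
Product of known-step factors = 1500
Overall factor = 2.00 g/L / (267 ng/mL) = 7490.6
x = 7490.6 / 1500 = 4.99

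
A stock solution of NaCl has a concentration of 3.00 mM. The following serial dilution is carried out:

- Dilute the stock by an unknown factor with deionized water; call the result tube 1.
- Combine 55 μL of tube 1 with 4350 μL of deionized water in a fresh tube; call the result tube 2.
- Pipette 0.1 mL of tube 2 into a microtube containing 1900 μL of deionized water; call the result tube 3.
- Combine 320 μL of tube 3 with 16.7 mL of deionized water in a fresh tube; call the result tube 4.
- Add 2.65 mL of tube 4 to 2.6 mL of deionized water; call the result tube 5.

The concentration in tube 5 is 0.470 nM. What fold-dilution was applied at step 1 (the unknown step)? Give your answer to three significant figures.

Step 1: unknown factor x
Step 2: 55 μL + 4350 μL = 4405 μL total → factor 4405/55 = 80.091
Step 3: 0.1 mL + 1900 μL = 2 mL total → factor 2/0.1 = 20
Step 4: 320 μL + 16.7 mL = 17020 μL total → factor 17020/320 = 53.188
Step 5: 2.65 mL + 2.6 mL = 5.25 mL total → factor 5.25/2.65 = 1.9811
Product of known-step factors = 1.6879 × 10^5
Overall factor = 3.00 mM / (0.470 nM) = 6.383 × 10^6
x = 6.383 × 10^6 / 1.6879 × 10^5 = 37.8

37.8-fold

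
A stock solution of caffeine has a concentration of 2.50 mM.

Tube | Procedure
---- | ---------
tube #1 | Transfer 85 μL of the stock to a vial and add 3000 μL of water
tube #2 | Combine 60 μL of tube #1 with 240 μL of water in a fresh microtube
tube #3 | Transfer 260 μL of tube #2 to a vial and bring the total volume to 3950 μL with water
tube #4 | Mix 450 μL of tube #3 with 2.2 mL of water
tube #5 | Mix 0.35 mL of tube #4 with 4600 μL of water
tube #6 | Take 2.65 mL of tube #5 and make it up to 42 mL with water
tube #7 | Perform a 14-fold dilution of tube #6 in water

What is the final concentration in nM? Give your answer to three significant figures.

Step 1: 85 μL + 3000 μL = 3085 μL total → factor 3085/85 = 36.294
Step 2: 60 μL + 240 μL = 300 μL total → factor 300/60 = 5
Step 3: 260 μL brought to 3950 μL → factor 3950/260 = 15.192
Step 4: 450 μL + 2.2 mL = 2650 μL total → factor 2650/450 = 5.8889
Step 5: 0.35 mL + 4600 μL = 4.95 mL total → factor 4.95/0.35 = 14.143
Step 6: 2.65 mL brought to 42 mL → factor 42/2.65 = 15.849
Step 7: 14-fold → factor 14
Overall dilution factor = 36.294 × 5 × 15.192 × 5.8889 × 14.143 × 15.849 × 14 = 5.0949 × 10^7
Final = 2.50 mM / 5.0949 × 10^7 = 4.907 × 10^-8 mM = 0.0491 nM

0.0491 nM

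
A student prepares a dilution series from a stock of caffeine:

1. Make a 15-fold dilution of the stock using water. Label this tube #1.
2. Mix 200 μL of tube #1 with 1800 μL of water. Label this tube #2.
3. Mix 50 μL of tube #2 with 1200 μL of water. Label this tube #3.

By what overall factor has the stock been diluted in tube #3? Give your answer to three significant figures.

3.75 × 10^3

Step 1: 15-fold → factor 15
Step 2: 200 μL + 1800 μL = 2000 μL total → factor 2000/200 = 10
Step 3: 50 μL + 1200 μL = 1250 μL total → factor 1250/50 = 25
Overall dilution factor = 15 × 10 × 25 = 3750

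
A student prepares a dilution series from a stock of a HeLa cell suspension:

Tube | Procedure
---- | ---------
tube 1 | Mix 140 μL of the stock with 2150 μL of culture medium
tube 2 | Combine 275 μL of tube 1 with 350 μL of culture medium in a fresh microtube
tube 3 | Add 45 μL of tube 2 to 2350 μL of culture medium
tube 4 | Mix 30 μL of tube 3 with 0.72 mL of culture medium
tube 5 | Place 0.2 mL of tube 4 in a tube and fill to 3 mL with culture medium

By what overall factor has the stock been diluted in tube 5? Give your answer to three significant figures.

Step 1: 140 μL + 2150 μL = 2290 μL total → factor 2290/140 = 16.357
Step 2: 275 μL + 350 μL = 625 μL total → factor 625/275 = 2.2727
Step 3: 45 μL + 2350 μL = 2395 μL total → factor 2395/45 = 53.222
Step 4: 30 μL + 0.72 mL = 750 μL total → factor 750/30 = 25
Step 5: 0.2 mL brought to 3 mL → factor 3/0.2 = 15
Overall dilution factor = 16.357 × 2.2727 × 53.222 × 25 × 15 = 7.4196 × 10^5

7.42 × 10^5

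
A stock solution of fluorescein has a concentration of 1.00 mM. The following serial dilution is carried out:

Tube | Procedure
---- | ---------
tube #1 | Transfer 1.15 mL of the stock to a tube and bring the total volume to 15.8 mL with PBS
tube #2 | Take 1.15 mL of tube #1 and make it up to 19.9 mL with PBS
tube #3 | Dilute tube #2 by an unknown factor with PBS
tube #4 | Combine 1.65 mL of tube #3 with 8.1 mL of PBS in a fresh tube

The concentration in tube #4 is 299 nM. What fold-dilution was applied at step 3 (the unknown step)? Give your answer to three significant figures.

2.38-fold

Step 1: 1.15 mL brought to 15.8 mL → factor 15.8/1.15 = 13.739
Step 2: 1.15 mL brought to 19.9 mL → factor 19.9/1.15 = 17.304
Step 3: unknown factor x
Step 4: 1.65 mL + 8.1 mL = 9.75 mL total → factor 9.75/1.65 = 5.9091
Product of known-step factors = 1404.9
Overall factor = 1.00 mM / (299 nM) = 3344.5
x = 3344.5 / 1404.9 = 2.38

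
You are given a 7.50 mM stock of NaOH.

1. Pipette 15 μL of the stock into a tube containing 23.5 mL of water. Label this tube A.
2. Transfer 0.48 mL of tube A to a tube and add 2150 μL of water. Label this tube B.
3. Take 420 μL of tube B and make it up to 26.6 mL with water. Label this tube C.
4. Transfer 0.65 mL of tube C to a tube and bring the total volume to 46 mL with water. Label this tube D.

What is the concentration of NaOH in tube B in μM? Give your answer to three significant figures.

0.873 μM

Step 1: 15 μL + 23.5 mL = 23515 μL total → factor 23515/15 = 1567.7
Step 2: 0.48 mL + 2150 μL = 2.63 mL total → factor 2.63/0.48 = 5.4792
Dilution factor through tube B = 1567.7 × 5.4792 = 8589.5
[tube B] = 7.50 mM / 8589.5 = 0.0008732 mM = 0.873 μM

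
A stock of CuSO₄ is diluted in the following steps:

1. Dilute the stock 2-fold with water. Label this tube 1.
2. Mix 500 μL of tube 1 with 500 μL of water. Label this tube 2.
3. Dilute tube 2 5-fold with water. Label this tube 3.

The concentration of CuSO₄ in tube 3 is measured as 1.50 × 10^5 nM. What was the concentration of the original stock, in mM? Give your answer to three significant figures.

3.00 mM

Step 1: 2-fold → factor 2
Step 2: 500 μL + 500 μL = 1000 μL total → factor 1000/500 = 2
Step 3: 5-fold → factor 5
Overall dilution factor = 2 × 2 × 5 = 20
Stock = 1.50 × 10^5 nM × 20 = 3.000 × 10^6 nM = 3.00 mM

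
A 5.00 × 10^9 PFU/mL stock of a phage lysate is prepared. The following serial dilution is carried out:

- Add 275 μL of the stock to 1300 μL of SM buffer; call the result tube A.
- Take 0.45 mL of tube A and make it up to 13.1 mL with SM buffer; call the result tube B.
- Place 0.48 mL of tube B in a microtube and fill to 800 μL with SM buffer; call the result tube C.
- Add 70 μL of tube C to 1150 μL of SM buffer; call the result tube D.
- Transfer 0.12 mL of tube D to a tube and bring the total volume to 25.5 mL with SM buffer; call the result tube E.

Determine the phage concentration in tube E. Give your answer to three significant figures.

4.86 × 10^3 PFU/mL

Step 1: 275 μL + 1300 μL = 1575 μL total → factor 1575/275 = 5.7273
Step 2: 0.45 mL brought to 13.1 mL → factor 13.1/0.45 = 29.111
Step 3: 0.48 mL brought to 800 μL → factor 0.8/0.48 = 1.6667
Step 4: 70 μL + 1150 μL = 1220 μL total → factor 1220/70 = 17.429
Step 5: 0.12 mL brought to 25.5 mL → factor 25.5/0.12 = 212.5
Overall dilution factor = 5.7273 × 29.111 × 1.6667 × 17.429 × 212.5 = 1.0291 × 10^6
Final = 5.00 × 10^9 PFU/mL / 1.0291 × 10^6 = 4.86 × 10^3 PFU/mL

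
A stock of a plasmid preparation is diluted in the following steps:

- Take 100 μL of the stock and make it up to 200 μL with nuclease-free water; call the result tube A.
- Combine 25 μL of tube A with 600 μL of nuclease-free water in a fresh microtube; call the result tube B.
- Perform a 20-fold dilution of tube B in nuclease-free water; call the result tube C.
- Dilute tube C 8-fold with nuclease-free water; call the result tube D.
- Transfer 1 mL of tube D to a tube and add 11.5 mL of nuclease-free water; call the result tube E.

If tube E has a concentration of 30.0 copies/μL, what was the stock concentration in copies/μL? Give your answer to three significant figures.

3.00 × 10^6 copies/μL

Step 1: 100 μL brought to 200 μL → factor 200/100 = 2
Step 2: 25 μL + 600 μL = 625 μL total → factor 625/25 = 25
Step 3: 20-fold → factor 20
Step 4: 8-fold → factor 8
Step 5: 1 mL + 11.5 mL = 12.5 mL total → factor 12.5/1 = 12.5
Overall dilution factor = 2 × 25 × 20 × 8 × 12.5 = 1 × 10^5
Stock = 30.0 copies/μL × 1 × 10^5 = 3.00 × 10^6 copies/μL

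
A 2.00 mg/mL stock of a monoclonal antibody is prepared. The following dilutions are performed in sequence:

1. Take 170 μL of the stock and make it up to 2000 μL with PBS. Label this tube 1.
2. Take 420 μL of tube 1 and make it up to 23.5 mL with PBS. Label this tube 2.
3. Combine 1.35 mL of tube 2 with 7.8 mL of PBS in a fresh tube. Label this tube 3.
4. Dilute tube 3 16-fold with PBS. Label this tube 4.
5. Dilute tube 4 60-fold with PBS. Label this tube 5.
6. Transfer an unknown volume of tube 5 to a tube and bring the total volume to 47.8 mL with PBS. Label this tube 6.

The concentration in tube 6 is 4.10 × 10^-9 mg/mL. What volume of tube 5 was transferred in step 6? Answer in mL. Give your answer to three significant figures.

Step 1: 170 μL brought to 2000 μL → factor 2000/170 = 11.765
Step 2: 420 μL brought to 23.5 mL → factor 23500/420 = 55.952
Step 3: 1.35 mL + 7.8 mL = 9.15 mL total → factor 9.15/1.35 = 6.7778
Step 4: 16-fold → factor 16
Step 5: 60-fold → factor 60
Step 6: v brought to 47.8 mL → factor = 47.8 mL/v
Product of known-step factors = 4.2831 × 10^6
Overall factor = 2.00 mg/mL / (4.10 × 10^-9 mg/mL) = 4.878 × 10^8
Step-6 factor = 4.878 × 10^8 / 4.2831 × 10^6 = 113.89
v = 47.8 mL / 113.89 = 0.420 mL

0.420 mL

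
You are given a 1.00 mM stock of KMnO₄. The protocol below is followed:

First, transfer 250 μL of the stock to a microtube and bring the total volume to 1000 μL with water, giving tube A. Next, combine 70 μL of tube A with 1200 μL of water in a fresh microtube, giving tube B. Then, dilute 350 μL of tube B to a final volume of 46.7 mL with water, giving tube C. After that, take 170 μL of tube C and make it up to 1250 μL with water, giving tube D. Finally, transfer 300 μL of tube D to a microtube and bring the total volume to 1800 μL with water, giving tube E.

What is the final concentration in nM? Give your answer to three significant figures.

2.34 nM

Step 1: 250 μL brought to 1000 μL → factor 1000/250 = 4
Step 2: 70 μL + 1200 μL = 1270 μL total → factor 1270/70 = 18.143
Step 3: 350 μL brought to 46.7 mL → factor 46700/350 = 133.43
Step 4: 170 μL brought to 1250 μL → factor 1250/170 = 7.3529
Step 5: 300 μL brought to 1800 μL → factor 1800/300 = 6
Overall dilution factor = 4 × 18.143 × 133.43 × 7.3529 × 6 = 4.272 × 10^5
Final = 1.00 mM / 4.272 × 10^5 = 2.341 × 10^-6 mM = 2.34 nM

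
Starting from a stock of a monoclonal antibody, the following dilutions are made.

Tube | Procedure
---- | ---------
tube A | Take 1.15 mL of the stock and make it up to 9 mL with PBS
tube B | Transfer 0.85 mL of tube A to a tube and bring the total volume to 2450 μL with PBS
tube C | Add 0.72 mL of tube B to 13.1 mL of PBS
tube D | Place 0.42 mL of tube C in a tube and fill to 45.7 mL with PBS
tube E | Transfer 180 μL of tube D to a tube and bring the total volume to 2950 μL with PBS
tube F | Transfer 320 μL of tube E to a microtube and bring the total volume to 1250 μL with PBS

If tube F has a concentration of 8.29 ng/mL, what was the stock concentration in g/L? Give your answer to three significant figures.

Step 1: 1.15 mL brought to 9 mL → factor 9/1.15 = 7.8261
Step 2: 0.85 mL brought to 2450 μL → factor 2.45/0.85 = 2.8824
Step 3: 0.72 mL + 13.1 mL = 13.82 mL total → factor 13.82/0.72 = 19.194
Step 4: 0.42 mL brought to 45.7 mL → factor 45.7/0.42 = 108.81
Step 5: 180 μL brought to 2950 μL → factor 2950/180 = 16.389
Step 6: 320 μL brought to 1250 μL → factor 1250/320 = 3.9062
Overall dilution factor = 7.8261 × 2.8824 × 19.194 × 108.81 × 16.389 × 3.9062 = 3.0161 × 10^6
Stock = 8.29 ng/mL × 3.0161 × 10^6 = 2.500 × 10^7 ng/mL = 25.0 g/L

25.0 g/L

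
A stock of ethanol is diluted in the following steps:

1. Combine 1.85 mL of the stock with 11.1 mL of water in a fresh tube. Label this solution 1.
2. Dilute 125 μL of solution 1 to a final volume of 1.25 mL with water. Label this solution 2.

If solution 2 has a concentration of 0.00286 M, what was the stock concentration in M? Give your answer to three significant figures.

0.200 M

Step 1: 1.85 mL + 11.1 mL = 12.95 mL total → factor 12.95/1.85 = 7
Step 2: 125 μL brought to 1.25 mL → factor 1250/125 = 10
Overall dilution factor = 7 × 10 = 70
Stock = 0.00286 M × 70 = 0.200 M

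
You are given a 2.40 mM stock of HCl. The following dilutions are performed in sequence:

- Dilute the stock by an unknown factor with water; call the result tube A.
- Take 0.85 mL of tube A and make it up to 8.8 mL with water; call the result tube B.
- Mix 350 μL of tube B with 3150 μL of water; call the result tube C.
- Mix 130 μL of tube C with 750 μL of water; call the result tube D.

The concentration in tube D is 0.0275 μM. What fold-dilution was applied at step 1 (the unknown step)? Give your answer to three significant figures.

125-fold

Step 1: unknown factor x
Step 2: 0.85 mL brought to 8.8 mL → factor 8.8/0.85 = 10.353
Step 3: 350 μL + 3150 μL = 3500 μL total → factor 3500/350 = 10
Step 4: 130 μL + 750 μL = 880 μL total → factor 880/130 = 6.7692
Product of known-step factors = 700.81
Overall factor = 2.40 mM / (0.0275 μM) = 87273
x = 87273 / 700.81 = 125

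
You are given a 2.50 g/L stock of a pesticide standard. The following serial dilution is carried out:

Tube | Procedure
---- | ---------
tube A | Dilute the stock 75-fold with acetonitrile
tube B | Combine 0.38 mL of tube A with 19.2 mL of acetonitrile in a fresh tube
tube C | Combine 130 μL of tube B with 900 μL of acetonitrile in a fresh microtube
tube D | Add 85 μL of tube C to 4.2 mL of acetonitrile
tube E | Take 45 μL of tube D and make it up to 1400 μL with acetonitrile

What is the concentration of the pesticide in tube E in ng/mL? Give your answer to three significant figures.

0.0521 ng/mL

Step 1: 75-fold → factor 75
Step 2: 0.38 mL + 19.2 mL = 19.58 mL total → factor 19.58/0.38 = 51.526
Step 3: 130 μL + 900 μL = 1030 μL total → factor 1030/130 = 7.9231
Step 4: 85 μL + 4.2 mL = 4285 μL total → factor 4285/85 = 50.412
Step 5: 45 μL brought to 1400 μL → factor 1400/45 = 31.111
Overall dilution factor = 75 × 51.526 × 7.9231 × 50.412 × 31.111 = 4.8021 × 10^7
Final = 2.50 g/L / 4.8021 × 10^7 = 5.206 × 10^-8 g/L = 0.0521 ng/mL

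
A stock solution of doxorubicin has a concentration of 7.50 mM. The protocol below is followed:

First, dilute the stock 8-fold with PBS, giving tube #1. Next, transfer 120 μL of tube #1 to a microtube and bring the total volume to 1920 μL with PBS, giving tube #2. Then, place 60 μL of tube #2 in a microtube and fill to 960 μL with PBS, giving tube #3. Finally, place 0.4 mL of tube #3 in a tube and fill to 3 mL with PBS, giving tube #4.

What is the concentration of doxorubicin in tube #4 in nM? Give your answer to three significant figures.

488 nM

Step 1: 8-fold → factor 8
Step 2: 120 μL brought to 1920 μL → factor 1920/120 = 16
Step 3: 60 μL brought to 960 μL → factor 960/60 = 16
Step 4: 0.4 mL brought to 3 mL → factor 3/0.4 = 7.5
Dilution factor through tube #4 = 8 × 16 × 16 × 7.5 = 15360
[tube #4] = 7.50 mM / 15360 = 0.0004883 mM = 488 nM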